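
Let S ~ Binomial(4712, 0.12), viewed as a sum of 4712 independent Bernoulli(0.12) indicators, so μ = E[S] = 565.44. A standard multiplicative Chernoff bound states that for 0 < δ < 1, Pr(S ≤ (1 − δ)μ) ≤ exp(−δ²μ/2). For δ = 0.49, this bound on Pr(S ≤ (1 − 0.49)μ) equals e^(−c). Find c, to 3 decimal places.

67.881

c = δ²μ/2 = 0.49²·565.44/2 = 67.8811.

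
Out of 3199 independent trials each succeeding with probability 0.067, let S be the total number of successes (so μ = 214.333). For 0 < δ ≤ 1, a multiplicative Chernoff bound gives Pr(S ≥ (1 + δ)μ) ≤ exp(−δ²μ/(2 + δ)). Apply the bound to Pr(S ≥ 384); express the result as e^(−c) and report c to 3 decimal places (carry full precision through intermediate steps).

48.112

Write 384 = (1 + δ)μ, so δ = 384/214.333 − 1 = 0.7916047…
Then the exponent is δ²μ/(2 + δ) = (384 − μ)² / (μ·(2 + δ)) = 48.111822.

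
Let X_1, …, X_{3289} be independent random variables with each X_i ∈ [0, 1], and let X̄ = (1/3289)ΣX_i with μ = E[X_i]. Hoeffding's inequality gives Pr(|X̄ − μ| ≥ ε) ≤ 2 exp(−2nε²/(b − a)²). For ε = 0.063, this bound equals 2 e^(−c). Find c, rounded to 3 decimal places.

26.108

c = 2nε²/(b − a)² = 2·3289·0.063² / 1² = 26.1081.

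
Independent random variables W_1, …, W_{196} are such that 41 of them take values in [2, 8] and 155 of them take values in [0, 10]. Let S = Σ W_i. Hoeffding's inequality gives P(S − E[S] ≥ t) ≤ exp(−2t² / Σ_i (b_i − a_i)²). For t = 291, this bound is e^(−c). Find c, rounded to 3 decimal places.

Σ(b_i − a_i)² = 41·6² + 155·10² = 16976.
c = 2t² / 16976 = 2·291² / 16976 = 9.9766.

9.977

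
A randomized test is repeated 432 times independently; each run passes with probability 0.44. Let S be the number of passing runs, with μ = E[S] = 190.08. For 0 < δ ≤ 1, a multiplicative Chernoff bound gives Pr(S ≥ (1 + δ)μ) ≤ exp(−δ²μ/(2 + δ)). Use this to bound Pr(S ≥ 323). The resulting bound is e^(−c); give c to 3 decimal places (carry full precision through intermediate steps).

34.435

Write 323 = (1 + δ)μ, so δ = 323/190.08 − 1 = 0.6992845…
Then the exponent is δ²μ/(2 + δ) = (323 − μ)² / (μ·(2 + δ)) = 34.434643.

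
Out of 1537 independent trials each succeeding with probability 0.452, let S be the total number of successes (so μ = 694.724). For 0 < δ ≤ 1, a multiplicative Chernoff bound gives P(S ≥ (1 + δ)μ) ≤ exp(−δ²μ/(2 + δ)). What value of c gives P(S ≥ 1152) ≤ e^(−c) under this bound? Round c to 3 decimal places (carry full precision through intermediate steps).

Write 1152 = (1 + δ)μ, so δ = 1152/694.724 − 1 = 0.6582125…
Then the exponent is δ²μ/(2 + δ) = (1152 − μ)² / (μ·(2 + δ)) = 113.228257.

113.228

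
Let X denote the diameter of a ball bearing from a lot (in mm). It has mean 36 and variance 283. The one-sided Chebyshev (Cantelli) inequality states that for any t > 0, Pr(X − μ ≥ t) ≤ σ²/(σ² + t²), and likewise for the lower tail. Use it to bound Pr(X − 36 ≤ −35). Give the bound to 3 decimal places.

0.188

Here σ² = 283 and t = 35, so σ² + t² = 1508.
Cantelli's bound: 283/1508 = 0.1877.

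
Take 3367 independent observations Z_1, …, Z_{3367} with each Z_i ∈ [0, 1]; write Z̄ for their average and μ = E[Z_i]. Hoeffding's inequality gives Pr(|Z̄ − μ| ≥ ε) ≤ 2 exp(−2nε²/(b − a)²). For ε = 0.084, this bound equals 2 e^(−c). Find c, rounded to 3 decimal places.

c = 2nε²/(b − a)² = 2·3367·0.084² / 1² = 47.5151.

47.515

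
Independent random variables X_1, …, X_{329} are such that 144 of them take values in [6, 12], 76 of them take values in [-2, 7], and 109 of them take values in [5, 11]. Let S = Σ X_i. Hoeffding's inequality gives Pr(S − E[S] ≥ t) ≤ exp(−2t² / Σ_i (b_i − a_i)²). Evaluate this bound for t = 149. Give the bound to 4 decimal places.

Σ(b_i − a_i)² = 144·6² + 76·9² + 109·6² = 15264.
Exponent = 2·149² / 15264 = 2.90894.
Bound = exp(−2.90894) = 0.05453.

0.0545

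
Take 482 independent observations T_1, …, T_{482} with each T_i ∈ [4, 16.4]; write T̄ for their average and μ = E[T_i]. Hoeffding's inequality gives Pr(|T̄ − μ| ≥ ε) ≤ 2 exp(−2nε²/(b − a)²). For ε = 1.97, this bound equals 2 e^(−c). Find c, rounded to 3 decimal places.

c = 2nε²/(b − a)² = 2·482·1.97² / 12.4² = 24.3313.

24.331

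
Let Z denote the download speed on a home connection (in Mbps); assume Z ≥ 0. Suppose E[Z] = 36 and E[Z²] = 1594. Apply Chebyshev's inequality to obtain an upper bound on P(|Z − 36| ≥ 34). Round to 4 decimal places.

Var(Z) = E[Z²] − (E[Z])² = 1594 − 1296 = 298.
Chebyshev's inequality: P(|Z − μ| ≥ t) ≤ Var(Z)/t² = 298/1156 = 0.2578.

0.2578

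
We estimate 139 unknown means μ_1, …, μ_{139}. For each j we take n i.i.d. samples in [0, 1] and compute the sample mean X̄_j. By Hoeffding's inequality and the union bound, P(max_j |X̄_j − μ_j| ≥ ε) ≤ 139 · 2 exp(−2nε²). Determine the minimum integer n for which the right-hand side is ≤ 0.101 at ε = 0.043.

Need 2·139·exp(−2nε²) ≤ 0.101, i.e. exp(−2nε²) ≤ 0.101/278.
So 2nε² ≥ ln(278/0.101) = 7.920256.
Hence n ≥ 7.920256/(2·0.043²) = 2141.767.
The smallest integer n is 2142.

2142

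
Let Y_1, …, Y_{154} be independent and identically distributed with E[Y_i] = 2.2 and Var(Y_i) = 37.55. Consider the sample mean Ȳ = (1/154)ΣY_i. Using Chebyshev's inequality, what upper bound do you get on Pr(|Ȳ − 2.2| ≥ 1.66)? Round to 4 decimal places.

Var(Ȳ) = Var(Y_i)/n = 37.55/154 = 0.24383.
Chebyshev: Pr(|Ȳ − 2.2| ≥ 1.66) ≤ Var(Ȳ)/(1.66)² = 37.55/(154·1.66²) = 0.0885.

0.0885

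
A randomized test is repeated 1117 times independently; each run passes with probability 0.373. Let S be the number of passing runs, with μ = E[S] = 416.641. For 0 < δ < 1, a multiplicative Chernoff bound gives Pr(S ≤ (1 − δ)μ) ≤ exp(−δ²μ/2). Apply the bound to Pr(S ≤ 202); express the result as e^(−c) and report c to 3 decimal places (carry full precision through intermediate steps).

Write 202 = (1 − δ)μ, so δ = 1 − 202/416.641 = 0.5151701…
Then the exponent is δ²μ/2 = (μ − 202)²/(2μ) = 55.288316.

55.288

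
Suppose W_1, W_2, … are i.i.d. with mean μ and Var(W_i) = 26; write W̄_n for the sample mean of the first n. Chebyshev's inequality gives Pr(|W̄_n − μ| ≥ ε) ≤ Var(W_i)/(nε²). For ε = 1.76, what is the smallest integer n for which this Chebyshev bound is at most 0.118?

72

Require 26/(n·1.76²) ≤ 0.118, i.e. n ≥ 26/(0.118·1.76²) = 71.132.
The smallest integer n is 72.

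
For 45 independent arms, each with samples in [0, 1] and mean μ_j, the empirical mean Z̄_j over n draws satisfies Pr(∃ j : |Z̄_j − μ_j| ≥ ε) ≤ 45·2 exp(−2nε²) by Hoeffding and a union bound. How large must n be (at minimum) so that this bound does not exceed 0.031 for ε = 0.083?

579

Need 2·45·exp(−2nε²) ≤ 0.031, i.e. exp(−2nε²) ≤ 0.031/90.
So 2nε² ≥ ln(90/0.031) = 7.973578.
Hence n ≥ 7.973578/(2·0.083²) = 578.718.
The smallest integer n is 579.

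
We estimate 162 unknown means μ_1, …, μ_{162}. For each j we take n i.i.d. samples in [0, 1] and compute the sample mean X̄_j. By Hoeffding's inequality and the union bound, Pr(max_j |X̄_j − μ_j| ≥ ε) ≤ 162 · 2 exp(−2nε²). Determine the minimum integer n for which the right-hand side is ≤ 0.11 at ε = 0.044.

Need 2·162·exp(−2nε²) ≤ 0.11, i.e. exp(−2nε²) ≤ 0.11/324.
So 2nε² ≥ ln(324/0.11) = 7.988018.
Hence n ≥ 7.988018/(2·0.044²) = 2063.021.
The smallest integer n is 2064.

2064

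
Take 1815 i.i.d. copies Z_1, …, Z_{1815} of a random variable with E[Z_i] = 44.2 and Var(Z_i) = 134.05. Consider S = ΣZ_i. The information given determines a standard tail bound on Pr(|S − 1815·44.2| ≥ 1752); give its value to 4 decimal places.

With mean and variance of each term known, Chebyshev's inequality bounds the deviation of the sum (or sample mean).
Var(S) = n·Var(Z_i) = 1815·134.05 = 243300.75.
Chebyshev: Pr(|S − 1815·44.2| ≥ 1752) ≤ Var(S)/1752² = 243300.75/3069504 = 0.0793.

0.0793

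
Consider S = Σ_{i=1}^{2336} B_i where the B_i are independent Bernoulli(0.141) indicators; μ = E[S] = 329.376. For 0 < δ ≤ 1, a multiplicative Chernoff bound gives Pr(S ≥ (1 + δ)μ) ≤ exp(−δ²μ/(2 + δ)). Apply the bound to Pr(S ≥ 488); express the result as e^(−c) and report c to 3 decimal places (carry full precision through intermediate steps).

30.783

Write 488 = (1 + δ)μ, so δ = 488/329.376 − 1 = 0.4815894…
Then the exponent is δ²μ/(2 + δ) = (488 − μ)² / (μ·(2 + δ)) = 30.783352.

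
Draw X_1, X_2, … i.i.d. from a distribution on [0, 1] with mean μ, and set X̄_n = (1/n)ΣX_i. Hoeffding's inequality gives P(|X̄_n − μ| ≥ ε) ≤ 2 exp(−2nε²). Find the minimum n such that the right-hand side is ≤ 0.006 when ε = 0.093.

Require 2·exp(−2nε²) ≤ 0.006, i.e. 2nε² ≥ ln(2/0.006) = 5.809143.
So n ≥ 5.809143 / (2·0.093²) = 335.827.
The smallest integer n is 336.

336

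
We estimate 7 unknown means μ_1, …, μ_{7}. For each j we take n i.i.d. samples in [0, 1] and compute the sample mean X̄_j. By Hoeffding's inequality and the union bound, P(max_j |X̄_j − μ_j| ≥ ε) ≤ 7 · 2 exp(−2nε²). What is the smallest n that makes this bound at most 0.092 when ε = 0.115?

Need 2·7·exp(−2nε²) ≤ 0.092, i.e. exp(−2nε²) ≤ 0.092/14.
So 2nε² ≥ ln(14/0.092) = 5.025024.
Hence n ≥ 5.025024/(2·0.115²) = 189.982.
The smallest integer n is 190.

190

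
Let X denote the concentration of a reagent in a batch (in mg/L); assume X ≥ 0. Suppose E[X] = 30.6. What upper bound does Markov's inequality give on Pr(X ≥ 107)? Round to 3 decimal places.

Markov's inequality: for a non-negative random variable, Pr(X ≥ a) ≤ E[X]/a.
Here E[X] = 30.6 and a = 107, so the bound is 30.6/107 = 0.2860.

0.286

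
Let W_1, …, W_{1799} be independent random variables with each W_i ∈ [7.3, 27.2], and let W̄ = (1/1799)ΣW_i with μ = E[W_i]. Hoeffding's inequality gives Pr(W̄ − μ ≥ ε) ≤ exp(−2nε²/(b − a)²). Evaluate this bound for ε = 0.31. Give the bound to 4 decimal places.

0.4176

Exponent: 2nε²/(b − a)² = 2·1799·0.31² / 19.9² = 0.87313.
Bound = exp(−0.87313) = 0.41764.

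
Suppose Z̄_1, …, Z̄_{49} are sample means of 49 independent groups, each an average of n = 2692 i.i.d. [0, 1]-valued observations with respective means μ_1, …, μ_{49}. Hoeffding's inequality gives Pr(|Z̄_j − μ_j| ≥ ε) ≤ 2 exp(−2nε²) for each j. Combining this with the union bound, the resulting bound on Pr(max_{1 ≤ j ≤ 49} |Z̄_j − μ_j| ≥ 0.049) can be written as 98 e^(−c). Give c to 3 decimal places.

Union bound over the 49 events: Pr(max_{1 ≤ j ≤ 49} |Z̄_j − μ_j| ≥ 0.049) ≤ 49·2·exp(−2nε²) = 98 exp(−2·2692·0.049²).
So c = 2·2692·0.049² = 12.9270.

12.927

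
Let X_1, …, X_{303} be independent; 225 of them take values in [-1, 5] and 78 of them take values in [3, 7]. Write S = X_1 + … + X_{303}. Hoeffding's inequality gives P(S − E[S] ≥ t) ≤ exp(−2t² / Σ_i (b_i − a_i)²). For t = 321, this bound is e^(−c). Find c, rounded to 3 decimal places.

Σ(b_i − a_i)² = 225·6² + 78·4² = 9348.
c = 2t² / 9348 = 2·321² / 9348 = 22.0456.

22.046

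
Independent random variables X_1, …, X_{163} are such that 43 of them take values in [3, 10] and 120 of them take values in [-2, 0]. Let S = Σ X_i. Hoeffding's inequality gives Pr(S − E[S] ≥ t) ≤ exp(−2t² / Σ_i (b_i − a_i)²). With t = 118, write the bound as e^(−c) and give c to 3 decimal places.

10.765

Σ(b_i − a_i)² = 43·7² + 120·2² = 2587.
c = 2t² / 2587 = 2·118² / 2587 = 10.7646.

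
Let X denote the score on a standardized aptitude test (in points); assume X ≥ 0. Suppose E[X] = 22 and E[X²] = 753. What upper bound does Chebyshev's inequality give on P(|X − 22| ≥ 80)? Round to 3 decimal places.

0.042

Var(X) = E[X²] − (E[X])² = 753 − 484 = 269.
Chebyshev's inequality: P(|X − μ| ≥ t) ≤ Var(X)/t² = 269/6400 = 0.0420.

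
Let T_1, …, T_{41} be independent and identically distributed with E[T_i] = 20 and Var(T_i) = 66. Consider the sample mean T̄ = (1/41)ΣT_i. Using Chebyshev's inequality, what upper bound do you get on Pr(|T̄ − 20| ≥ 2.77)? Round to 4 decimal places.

0.2098

Var(T̄) = Var(T_i)/n = 66/41 = 1.6098.
Chebyshev: Pr(|T̄ − 20| ≥ 2.77) ≤ Var(T̄)/(2.77)² = 66/(41·2.77²) = 0.2098.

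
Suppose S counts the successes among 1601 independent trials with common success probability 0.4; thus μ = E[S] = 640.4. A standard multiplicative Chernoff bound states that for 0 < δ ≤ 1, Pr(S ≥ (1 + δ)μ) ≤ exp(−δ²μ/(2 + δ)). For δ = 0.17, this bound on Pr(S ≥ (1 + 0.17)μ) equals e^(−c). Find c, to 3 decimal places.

8.529

c = δ²μ/(2 + δ) = 0.17²·640.4/(2 + 0.17) = 8.5288.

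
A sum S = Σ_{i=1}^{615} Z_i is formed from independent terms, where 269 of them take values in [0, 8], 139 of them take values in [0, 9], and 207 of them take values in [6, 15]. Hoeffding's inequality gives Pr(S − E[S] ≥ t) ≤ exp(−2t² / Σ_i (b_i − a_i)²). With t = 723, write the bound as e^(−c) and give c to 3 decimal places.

Σ(b_i − a_i)² = 269·8² + 139·9² + 207·9² = 45242.
c = 2t² / 45242 = 2·723² / 45242 = 23.1081.

23.108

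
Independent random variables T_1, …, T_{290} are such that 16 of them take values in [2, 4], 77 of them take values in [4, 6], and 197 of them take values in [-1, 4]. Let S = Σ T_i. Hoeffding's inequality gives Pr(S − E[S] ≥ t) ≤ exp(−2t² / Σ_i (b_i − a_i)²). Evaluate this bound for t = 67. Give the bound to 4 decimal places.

Σ(b_i − a_i)² = 16·2² + 77·2² + 197·5² = 5297.
Exponent = 2·67² / 5297 = 1.69492.
Bound = exp(−1.69492) = 0.18361.

0.1836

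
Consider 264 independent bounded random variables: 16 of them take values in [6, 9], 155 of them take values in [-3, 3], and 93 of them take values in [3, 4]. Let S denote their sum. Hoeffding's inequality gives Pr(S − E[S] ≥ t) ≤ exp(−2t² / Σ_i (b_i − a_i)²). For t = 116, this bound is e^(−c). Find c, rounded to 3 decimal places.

Σ(b_i − a_i)² = 16·3² + 155·6² + 93·1² = 5817.
c = 2t² / 5817 = 2·116² / 5817 = 4.6264.

4.626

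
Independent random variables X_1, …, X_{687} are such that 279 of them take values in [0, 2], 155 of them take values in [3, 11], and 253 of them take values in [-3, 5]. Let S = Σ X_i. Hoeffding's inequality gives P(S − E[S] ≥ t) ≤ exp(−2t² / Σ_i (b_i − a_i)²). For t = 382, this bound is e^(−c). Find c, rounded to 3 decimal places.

Σ(b_i − a_i)² = 279·2² + 155·8² + 253·8² = 27228.
c = 2t² / 27228 = 2·382² / 27228 = 10.7187.

10.719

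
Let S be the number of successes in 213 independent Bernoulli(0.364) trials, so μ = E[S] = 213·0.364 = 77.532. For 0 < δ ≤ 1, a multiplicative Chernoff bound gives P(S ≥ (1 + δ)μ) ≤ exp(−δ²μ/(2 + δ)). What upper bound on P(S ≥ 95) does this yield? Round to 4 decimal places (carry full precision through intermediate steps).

0.1706

Write 95 = (1 + δ)μ, so δ = 95/77.532 − 1 = 0.2253005…
Then the exponent is δ²μ/(2 + δ) = (95 − μ)² / (μ·(2 + δ)) = 1.768547.
Bound = exp(−1.768547) = 0.17058.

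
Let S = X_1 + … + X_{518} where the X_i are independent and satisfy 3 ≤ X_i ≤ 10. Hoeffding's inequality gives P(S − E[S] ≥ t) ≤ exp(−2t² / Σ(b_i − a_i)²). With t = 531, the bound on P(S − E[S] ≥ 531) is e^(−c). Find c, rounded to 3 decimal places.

Σ(b_i − a_i)² = 518·(7)² = 25382.
c = 2t²/25382 = 2·531²/25382 = 22.2174.

22.217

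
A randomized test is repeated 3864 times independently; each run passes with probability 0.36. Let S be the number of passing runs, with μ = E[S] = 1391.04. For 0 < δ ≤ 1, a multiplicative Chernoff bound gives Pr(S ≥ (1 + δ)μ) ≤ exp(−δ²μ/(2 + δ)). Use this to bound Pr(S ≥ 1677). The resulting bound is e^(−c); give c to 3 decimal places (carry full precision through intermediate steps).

26.653

Write 1677 = (1 + δ)μ, so δ = 1677/1391.04 − 1 = 0.2055728…
Then the exponent is δ²μ/(2 + δ) = (1677 − μ)² / (μ·(2 + δ)) = 26.653212.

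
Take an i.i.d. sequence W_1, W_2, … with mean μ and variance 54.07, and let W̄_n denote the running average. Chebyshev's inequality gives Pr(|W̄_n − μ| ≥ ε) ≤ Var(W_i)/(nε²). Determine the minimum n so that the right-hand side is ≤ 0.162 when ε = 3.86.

Require 54.07/(n·3.86²) ≤ 0.162, i.e. n ≥ 54.07/(0.162·3.86²) = 22.401.
The smallest integer n is 23.

23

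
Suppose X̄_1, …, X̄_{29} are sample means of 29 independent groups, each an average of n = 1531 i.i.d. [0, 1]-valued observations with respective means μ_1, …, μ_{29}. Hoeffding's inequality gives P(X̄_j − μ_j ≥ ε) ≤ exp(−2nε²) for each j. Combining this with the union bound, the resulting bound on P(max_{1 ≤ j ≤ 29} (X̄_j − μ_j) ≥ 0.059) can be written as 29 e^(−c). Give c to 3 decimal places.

Union bound over the 29 events: P(max_{1 ≤ j ≤ 29} (X̄_j − μ_j) ≥ 0.059) ≤ 29·exp(−2nε²) = 29 exp(−2·1531·0.059²).
So c = 2·1531·0.059² = 10.6588.

10.659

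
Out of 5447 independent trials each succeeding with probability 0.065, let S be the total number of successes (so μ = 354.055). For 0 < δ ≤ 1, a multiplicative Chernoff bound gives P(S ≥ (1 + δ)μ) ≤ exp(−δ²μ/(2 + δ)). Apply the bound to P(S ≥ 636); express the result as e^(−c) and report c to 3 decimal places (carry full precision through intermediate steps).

Write 636 = (1 + δ)μ, so δ = 636/354.055 − 1 = 0.7963311…
Then the exponent is δ²μ/(2 + δ) = (636 − μ)² / (μ·(2 + δ)) = 80.291482.

80.291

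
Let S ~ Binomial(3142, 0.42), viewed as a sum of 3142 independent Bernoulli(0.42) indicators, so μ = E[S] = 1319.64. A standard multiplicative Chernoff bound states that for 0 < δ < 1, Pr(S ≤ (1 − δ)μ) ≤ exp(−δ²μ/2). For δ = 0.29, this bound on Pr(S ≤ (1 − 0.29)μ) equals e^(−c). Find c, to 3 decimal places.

c = δ²μ/2 = 0.29²·1319.64/2 = 55.4909.

55.491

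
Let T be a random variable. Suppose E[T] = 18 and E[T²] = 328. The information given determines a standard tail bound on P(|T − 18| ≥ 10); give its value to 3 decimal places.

0.040

The first two moments determine the variance, so Chebyshev's inequality is the sharpest standard bound available.
Var(T) = E[T²] − (E[T])² = 328 − 324 = 4.
Chebyshev's inequality: P(|T − μ| ≥ t) ≤ Var(T)/t² = 4/100 = 0.0400.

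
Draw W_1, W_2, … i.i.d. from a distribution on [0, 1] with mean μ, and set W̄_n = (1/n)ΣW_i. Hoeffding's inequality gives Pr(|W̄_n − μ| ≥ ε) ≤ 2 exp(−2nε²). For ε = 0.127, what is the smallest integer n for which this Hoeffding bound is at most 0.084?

Require 2·exp(−2nε²) ≤ 0.084, i.e. 2nε² ≥ ln(2/0.084) = 3.170086.
So n ≥ 3.170086 / (2·0.127²) = 98.273.
The smallest integer n is 99.

99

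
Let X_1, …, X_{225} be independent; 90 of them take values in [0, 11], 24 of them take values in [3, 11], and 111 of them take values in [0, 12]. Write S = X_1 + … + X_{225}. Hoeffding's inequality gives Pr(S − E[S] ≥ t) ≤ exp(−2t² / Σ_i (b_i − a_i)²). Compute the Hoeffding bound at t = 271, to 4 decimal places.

Σ(b_i − a_i)² = 90·11² + 24·8² + 111·12² = 28410.
Exponent = 2·271² / 28410 = 5.17008.
Bound = exp(−5.17008) = 0.00568.

0.0057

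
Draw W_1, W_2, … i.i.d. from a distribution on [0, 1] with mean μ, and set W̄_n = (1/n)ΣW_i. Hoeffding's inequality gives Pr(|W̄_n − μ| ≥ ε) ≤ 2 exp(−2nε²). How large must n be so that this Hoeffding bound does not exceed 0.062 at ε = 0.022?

3589

Require 2·exp(−2nε²) ≤ 0.062, i.e. 2nε² ≥ ln(2/0.062) = 3.473768.
So n ≥ 3.473768 / (2·0.022²) = 3588.603.
The smallest integer n is 3589.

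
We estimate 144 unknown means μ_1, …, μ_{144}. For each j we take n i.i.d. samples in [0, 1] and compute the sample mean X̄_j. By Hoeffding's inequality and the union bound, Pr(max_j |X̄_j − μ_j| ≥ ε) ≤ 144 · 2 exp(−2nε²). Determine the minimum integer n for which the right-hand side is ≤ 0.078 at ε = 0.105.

Need 2·144·exp(−2nε²) ≤ 0.078, i.e. exp(−2nε²) ≤ 0.078/288.
So 2nε² ≥ ln(288/0.078) = 8.214007.
Hence n ≥ 8.214007/(2·0.105²) = 372.517.
The smallest integer n is 373.

373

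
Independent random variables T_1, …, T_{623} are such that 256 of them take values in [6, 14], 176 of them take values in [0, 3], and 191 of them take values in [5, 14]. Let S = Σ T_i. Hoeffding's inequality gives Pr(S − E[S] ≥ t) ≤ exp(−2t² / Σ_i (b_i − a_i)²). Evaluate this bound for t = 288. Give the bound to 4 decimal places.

0.0070

Σ(b_i − a_i)² = 256·8² + 176·3² + 191·9² = 33439.
Exponent = 2·288² / 33439 = 4.96091.
Bound = exp(−4.96091) = 0.00701.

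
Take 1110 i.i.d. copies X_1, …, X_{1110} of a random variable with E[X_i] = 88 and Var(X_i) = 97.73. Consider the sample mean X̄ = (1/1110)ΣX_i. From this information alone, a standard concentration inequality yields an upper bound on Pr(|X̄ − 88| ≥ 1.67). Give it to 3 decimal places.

0.032

With mean and variance of each term known, Chebyshev's inequality bounds the deviation of the sum (or sample mean).
Var(X̄) = Var(X_i)/n = 97.73/1110 = 0.088045.
Chebyshev: Pr(|X̄ − 88| ≥ 1.67) ≤ Var(X̄)/(1.67)² = 97.73/(1110·1.67²) = 0.0316.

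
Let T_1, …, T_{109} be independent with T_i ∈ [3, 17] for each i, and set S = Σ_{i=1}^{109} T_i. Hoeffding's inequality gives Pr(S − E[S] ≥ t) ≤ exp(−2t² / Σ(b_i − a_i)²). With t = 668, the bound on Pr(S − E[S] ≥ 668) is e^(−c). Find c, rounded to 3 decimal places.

Σ(b_i − a_i)² = 109·(14)² = 21364.
c = 2t²/21364 = 2·668²/21364 = 41.7735.

41.773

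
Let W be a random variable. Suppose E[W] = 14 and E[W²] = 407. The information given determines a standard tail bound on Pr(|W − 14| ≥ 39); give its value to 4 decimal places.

The first two moments determine the variance, so Chebyshev's inequality is the sharpest standard bound available.
Var(W) = E[W²] − (E[W])² = 407 − 196 = 211.
Chebyshev's inequality: Pr(|W − μ| ≥ t) ≤ Var(W)/t² = 211/1521 = 0.1387.

0.1387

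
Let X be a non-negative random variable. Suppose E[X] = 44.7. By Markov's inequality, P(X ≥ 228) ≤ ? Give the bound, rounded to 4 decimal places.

0.1961

Markov's inequality: for a non-negative random variable, P(X ≥ a) ≤ E[X]/a.
Here E[X] = 44.7 and a = 228, so the bound is 44.7/228 = 0.1961.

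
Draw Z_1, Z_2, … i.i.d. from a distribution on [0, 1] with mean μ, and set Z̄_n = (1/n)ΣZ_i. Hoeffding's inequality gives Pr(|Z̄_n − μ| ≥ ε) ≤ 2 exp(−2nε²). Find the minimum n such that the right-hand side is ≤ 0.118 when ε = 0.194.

38

Require 2·exp(−2nε²) ≤ 0.118, i.e. 2nε² ≥ ln(2/0.118) = 2.830218.
So n ≥ 2.830218 / (2·0.194²) = 37.600.
The smallest integer n is 38.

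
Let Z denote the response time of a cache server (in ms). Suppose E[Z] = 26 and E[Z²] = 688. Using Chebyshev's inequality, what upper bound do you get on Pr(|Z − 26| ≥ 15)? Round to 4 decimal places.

Var(Z) = E[Z²] − (E[Z])² = 688 − 676 = 12.
Chebyshev's inequality: Pr(|Z − μ| ≥ t) ≤ Var(Z)/t² = 12/225 = 0.0533.

0.0533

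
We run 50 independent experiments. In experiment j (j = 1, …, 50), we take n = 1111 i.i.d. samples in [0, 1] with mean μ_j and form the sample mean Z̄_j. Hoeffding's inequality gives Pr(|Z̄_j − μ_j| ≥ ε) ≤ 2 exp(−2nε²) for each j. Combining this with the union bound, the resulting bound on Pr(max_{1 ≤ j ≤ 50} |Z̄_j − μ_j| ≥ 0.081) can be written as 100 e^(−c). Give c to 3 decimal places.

14.579

Union bound over the 50 events: Pr(max_{1 ≤ j ≤ 50} |Z̄_j − μ_j| ≥ 0.081) ≤ 50·2·exp(−2nε²) = 100 exp(−2·1111·0.081²).
So c = 2·1111·0.081² = 14.5785.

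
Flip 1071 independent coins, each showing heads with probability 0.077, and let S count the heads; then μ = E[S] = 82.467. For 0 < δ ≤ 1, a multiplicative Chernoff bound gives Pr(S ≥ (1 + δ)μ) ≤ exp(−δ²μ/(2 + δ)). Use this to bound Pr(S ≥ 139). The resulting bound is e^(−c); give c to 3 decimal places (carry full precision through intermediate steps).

14.431

Write 139 = (1 + δ)μ, so δ = 139/82.467 − 1 = 0.6855227…
Then the exponent is δ²μ/(2 + δ) = (139 − μ)² / (μ·(2 + δ)) = 14.430954.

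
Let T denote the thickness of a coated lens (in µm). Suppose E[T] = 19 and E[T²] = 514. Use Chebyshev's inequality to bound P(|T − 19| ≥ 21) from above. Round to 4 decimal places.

Var(T) = E[T²] − (E[T])² = 514 − 361 = 153.
Chebyshev's inequality: P(|T − μ| ≥ t) ≤ Var(T)/t² = 153/441 = 0.3469.

0.3469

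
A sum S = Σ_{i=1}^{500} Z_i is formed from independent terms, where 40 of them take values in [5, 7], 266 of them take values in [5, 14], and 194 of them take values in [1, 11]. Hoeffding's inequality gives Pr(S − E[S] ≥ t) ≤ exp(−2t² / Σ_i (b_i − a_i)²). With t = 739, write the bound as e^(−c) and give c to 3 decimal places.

Σ(b_i − a_i)² = 40·2² + 266·9² + 194·10² = 41106.
c = 2t² / 41106 = 2·739² / 41106 = 26.5714.

26.571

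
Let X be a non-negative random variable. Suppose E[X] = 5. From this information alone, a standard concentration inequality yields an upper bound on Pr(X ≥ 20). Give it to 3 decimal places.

0.250

Only the mean of a non-negative variable is known, so Markov's inequality is the applicable tail bound.
Markov's inequality: for a non-negative random variable, Pr(X ≥ a) ≤ E[X]/a.
Here E[X] = 5 and a = 20, so the bound is 5/20 = 0.2500.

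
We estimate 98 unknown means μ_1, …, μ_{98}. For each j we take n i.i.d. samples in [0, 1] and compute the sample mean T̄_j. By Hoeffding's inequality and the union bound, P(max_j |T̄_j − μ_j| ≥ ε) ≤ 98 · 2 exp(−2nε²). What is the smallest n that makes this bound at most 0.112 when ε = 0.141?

Need 2·98·exp(−2nε²) ≤ 0.112, i.e. exp(−2nε²) ≤ 0.112/196.
So 2nε² ≥ ln(196/0.112) = 7.467371.
Hence n ≥ 7.467371/(2·0.141²) = 187.802.
The smallest integer n is 188.

188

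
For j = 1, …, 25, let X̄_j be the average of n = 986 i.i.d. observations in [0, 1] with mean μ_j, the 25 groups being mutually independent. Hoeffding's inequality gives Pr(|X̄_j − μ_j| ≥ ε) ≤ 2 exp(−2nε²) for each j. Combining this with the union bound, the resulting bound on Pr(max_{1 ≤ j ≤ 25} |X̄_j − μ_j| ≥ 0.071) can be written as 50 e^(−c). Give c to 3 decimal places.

9.941

Union bound over the 25 events: Pr(max_{1 ≤ j ≤ 25} |X̄_j − μ_j| ≥ 0.071) ≤ 25·2·exp(−2nε²) = 50 exp(−2·986·0.071²).
So c = 2·986·0.071² = 9.9409.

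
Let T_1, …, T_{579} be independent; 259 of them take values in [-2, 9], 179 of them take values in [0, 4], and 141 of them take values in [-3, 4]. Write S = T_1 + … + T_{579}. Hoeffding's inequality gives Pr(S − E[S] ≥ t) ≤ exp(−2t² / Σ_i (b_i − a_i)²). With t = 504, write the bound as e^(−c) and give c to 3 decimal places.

12.357

Σ(b_i − a_i)² = 259·11² + 179·4² + 141·7² = 41112.
c = 2t² / 41112 = 2·504² / 41112 = 12.3573.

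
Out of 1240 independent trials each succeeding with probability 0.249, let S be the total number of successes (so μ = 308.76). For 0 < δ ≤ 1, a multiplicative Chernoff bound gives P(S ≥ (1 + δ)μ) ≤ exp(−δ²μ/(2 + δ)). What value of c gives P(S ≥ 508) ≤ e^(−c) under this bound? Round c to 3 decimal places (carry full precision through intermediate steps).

Write 508 = (1 + δ)μ, so δ = 508/308.76 − 1 = 0.6452908…
Then the exponent is δ²μ/(2 + δ) = (508 − μ)² / (μ·(2 + δ)) = 48.602500.

48.602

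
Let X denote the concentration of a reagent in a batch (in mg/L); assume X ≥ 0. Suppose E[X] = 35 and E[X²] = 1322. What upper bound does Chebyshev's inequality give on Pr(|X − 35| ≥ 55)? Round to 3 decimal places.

Var(X) = E[X²] − (E[X])² = 1322 − 1225 = 97.
Chebyshev's inequality: Pr(|X − μ| ≥ t) ≤ Var(X)/t² = 97/3025 = 0.0321.

0.032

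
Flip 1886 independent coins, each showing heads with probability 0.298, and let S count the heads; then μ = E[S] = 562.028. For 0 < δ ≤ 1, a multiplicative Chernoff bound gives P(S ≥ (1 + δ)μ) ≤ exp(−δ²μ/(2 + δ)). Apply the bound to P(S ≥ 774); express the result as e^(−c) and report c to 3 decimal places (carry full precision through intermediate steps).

Write 774 = (1 + δ)μ, so δ = 774/562.028 − 1 = 0.3771556…
Then the exponent is δ²μ/(2 + δ) = (774 − μ)² / (μ·(2 + δ)) = 33.631128.

33.631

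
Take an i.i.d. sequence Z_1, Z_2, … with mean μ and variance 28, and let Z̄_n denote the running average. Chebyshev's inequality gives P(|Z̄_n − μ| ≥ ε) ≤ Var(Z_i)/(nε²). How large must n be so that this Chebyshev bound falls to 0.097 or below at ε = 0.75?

Require 28/(n·0.75²) ≤ 0.097, i.e. n ≥ 28/(0.097·0.75²) = 513.173.
The smallest integer n is 514.

514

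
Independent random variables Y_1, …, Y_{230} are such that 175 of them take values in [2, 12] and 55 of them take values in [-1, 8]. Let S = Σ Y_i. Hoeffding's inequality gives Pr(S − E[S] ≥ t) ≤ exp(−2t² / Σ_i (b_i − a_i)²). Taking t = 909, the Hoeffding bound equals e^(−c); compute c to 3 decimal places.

Σ(b_i − a_i)² = 175·10² + 55·9² = 21955.
c = 2t² / 21955 = 2·909² / 21955 = 75.2704.

75.270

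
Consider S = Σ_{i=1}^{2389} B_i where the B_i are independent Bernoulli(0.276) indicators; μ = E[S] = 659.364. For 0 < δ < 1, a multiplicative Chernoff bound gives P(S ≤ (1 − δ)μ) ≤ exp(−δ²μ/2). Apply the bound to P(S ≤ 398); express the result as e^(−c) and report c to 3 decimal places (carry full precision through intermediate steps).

Write 398 = (1 − δ)μ, so δ = 1 − 398/659.364 = 0.396388…
Then the exponent is δ²μ/2 = (μ − 398)²/(2μ) = 51.800781.

51.801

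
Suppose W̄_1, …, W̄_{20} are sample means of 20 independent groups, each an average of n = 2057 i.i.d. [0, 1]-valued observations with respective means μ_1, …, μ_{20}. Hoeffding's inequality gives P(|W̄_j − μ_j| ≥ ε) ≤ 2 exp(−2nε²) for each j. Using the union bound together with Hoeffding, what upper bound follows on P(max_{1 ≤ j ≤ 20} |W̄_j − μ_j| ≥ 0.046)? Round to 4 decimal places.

Per-experiment Hoeffding bound: 2·exp(−2·2057·0.046²) = 2·exp(−8.70522) = 0.00033144.
Union bound over 20 events: 20·0.00033144 = 0.00663.

0.0066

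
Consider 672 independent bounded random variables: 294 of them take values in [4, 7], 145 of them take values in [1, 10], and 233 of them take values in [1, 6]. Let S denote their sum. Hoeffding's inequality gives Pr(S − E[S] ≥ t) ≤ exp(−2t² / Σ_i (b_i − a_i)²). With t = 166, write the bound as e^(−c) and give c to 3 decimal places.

2.726

Σ(b_i − a_i)² = 294·3² + 145·9² + 233·5² = 20216.
c = 2t² / 20216 = 2·166² / 20216 = 2.7262.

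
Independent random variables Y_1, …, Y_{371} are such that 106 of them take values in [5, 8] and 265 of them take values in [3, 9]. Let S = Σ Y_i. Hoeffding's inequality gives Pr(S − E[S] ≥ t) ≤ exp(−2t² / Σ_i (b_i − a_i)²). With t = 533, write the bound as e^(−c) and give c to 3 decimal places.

54.143

Σ(b_i − a_i)² = 106·3² + 265·6² = 10494.
c = 2t² / 10494 = 2·533² / 10494 = 54.1431.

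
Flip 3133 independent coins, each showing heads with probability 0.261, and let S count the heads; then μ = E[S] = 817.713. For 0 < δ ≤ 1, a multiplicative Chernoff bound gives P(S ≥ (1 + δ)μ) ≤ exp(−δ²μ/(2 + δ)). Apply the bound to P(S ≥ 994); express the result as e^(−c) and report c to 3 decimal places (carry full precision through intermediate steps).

17.153

Write 994 = (1 + δ)μ, so δ = 994/817.713 − 1 = 0.2155854…
Then the exponent is δ²μ/(2 + δ) = (994 − μ)² / (μ·(2 + δ)) = 17.153438.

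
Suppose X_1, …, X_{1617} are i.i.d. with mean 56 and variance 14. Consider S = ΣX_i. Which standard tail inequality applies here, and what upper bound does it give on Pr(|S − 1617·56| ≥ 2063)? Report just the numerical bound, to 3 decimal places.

With mean and variance of each term known, Chebyshev's inequality bounds the deviation of the sum (or sample mean).
Var(S) = n·Var(X_i) = 1617·14 = 22638.
Chebyshev: Pr(|S − 1617·56| ≥ 2063) ≤ Var(S)/2063² = 22638/4255969 = 0.0053.

0.005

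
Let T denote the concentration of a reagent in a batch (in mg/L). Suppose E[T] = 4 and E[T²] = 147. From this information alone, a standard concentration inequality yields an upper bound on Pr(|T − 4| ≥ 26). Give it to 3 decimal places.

0.194

The first two moments determine the variance, so Chebyshev's inequality is the sharpest standard bound available.
Var(T) = E[T²] − (E[T])² = 147 − 16 = 131.
Chebyshev's inequality: Pr(|T − μ| ≥ t) ≤ Var(T)/t² = 131/676 = 0.1938.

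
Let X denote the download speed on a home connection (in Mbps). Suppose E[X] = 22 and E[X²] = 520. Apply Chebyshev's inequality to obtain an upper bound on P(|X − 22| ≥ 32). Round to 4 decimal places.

Var(X) = E[X²] − (E[X])² = 520 − 484 = 36.
Chebyshev's inequality: P(|X − μ| ≥ t) ≤ Var(X)/t² = 36/1024 = 0.0352.

0.0352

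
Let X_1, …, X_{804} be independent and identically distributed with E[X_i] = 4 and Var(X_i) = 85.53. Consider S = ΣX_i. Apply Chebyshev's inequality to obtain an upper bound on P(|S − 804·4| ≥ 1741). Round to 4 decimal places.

0.0227

Var(S) = n·Var(X_i) = 804·85.53 = 68766.12.
Chebyshev: P(|S − 804·4| ≥ 1741) ≤ Var(S)/1741² = 68766.12/3031081 = 0.0227.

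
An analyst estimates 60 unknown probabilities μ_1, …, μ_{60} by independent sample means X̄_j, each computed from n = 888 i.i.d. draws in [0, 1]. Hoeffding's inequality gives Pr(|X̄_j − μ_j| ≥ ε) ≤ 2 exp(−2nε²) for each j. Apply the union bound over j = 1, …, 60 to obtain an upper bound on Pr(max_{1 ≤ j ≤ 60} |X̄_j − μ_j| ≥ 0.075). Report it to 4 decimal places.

Per-experiment Hoeffding bound: 2·exp(−2·888·0.075²) = 2·exp(−9.99000) = 0.000091712.
Union bound over 60 events: 60·0.000091712 = 0.00550.

0.0055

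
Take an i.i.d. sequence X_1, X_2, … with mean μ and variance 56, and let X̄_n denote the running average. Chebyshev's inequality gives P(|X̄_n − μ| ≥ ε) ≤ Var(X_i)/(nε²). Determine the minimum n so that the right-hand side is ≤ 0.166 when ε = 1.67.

Require 56/(n·1.67²) ≤ 0.166, i.e. n ≥ 56/(0.166·1.67²) = 120.961.
The smallest integer n is 121.

121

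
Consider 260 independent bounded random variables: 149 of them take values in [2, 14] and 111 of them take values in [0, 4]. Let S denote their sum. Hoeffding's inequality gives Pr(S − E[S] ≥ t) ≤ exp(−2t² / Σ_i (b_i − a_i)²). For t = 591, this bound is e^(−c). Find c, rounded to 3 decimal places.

30.069

Σ(b_i − a_i)² = 149·12² + 111·4² = 23232.
c = 2t² / 23232 = 2·591² / 23232 = 30.0690.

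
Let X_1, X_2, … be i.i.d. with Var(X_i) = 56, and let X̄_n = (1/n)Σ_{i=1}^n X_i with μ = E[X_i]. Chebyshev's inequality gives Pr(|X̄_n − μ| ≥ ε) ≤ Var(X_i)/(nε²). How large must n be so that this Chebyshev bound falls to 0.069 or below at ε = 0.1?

81160

Require 56/(n·0.1²) ≤ 0.069, i.e. n ≥ 56/(0.069·0.1²) = 81159.420.
The smallest integer n is 81160.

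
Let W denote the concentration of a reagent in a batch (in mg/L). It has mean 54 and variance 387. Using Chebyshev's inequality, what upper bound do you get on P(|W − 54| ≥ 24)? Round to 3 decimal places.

0.672

Chebyshev: P(|W − μ| ≥ t) ≤ Var(W)/t².
Bound = 387 / 576 = 0.6719.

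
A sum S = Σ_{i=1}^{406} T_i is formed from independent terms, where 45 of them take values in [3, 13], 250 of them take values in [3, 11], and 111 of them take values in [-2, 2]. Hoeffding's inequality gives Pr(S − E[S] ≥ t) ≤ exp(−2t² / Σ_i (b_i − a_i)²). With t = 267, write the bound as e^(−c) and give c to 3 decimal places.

6.401

Σ(b_i − a_i)² = 45·10² + 250·8² + 111·4² = 22276.
c = 2t² / 22276 = 2·267² / 22276 = 6.4005.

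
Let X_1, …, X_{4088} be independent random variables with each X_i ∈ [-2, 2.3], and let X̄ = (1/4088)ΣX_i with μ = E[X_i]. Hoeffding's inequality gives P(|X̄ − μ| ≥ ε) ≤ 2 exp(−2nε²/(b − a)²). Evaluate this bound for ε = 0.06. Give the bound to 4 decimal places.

Exponent: 2nε²/(b − a)² = 2·4088·0.06² / 4.3² = 1.59187.
Bound = 2·exp(−1.59187) = 0.40709.

0.4071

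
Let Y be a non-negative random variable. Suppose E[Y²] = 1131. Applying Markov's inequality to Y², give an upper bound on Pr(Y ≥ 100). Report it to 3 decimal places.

Since Y ≥ 0, the event {Y ≥ 100} is the same as {Y² ≥ 10000}.
Markov's inequality applied to Y² gives Pr(Y² ≥ 10000) ≤ E[Y²]/10000 = 1131/10000 = 0.1131.

0.113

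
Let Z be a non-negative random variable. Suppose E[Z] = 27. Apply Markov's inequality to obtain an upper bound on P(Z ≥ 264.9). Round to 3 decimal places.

0.102

Markov's inequality: for a non-negative random variable, P(Z ≥ a) ≤ E[Z]/a.
Here E[Z] = 27 and a = 264.9, so the bound is 27/264.9 = 0.1019.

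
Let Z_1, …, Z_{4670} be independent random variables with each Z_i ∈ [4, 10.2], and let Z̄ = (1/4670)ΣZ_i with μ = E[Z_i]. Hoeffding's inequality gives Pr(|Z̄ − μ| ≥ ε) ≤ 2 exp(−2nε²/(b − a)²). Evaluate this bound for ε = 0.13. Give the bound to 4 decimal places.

Exponent: 2nε²/(b − a)² = 2·4670·0.13² / 6.2² = 4.10630.
Bound = 2·exp(−4.10630) = 0.03294.

0.0329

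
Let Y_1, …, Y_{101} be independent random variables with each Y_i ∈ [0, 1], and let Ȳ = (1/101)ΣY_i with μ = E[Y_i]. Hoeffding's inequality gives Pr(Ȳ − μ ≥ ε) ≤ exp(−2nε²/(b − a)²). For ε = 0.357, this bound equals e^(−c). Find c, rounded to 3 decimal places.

c = 2nε²/(b − a)² = 2·101·0.357² / 1² = 25.7447.

25.745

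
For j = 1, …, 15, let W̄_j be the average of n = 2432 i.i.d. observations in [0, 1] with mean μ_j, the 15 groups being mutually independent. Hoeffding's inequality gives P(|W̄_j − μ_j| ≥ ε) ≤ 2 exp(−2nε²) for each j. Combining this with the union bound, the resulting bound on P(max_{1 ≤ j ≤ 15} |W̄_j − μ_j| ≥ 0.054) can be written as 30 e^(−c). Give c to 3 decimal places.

14.183

Union bound over the 15 events: P(max_{1 ≤ j ≤ 15} |W̄_j − μ_j| ≥ 0.054) ≤ 15·2·exp(−2nε²) = 30 exp(−2·2432·0.054²).
So c = 2·2432·0.054² = 14.1834.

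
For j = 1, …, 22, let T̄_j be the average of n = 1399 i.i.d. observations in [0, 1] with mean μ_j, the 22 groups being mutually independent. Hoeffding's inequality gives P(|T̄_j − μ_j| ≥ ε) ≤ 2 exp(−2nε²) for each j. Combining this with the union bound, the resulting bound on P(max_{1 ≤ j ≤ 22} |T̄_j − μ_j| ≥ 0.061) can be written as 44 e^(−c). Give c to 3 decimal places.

Union bound over the 22 events: P(max_{1 ≤ j ≤ 22} |T̄_j − μ_j| ≥ 0.061) ≤ 22·2·exp(−2nε²) = 44 exp(−2·1399·0.061²).
So c = 2·1399·0.061² = 10.4114.

10.411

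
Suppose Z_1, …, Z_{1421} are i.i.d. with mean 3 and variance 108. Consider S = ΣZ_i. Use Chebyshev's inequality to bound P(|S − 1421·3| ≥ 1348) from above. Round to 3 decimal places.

0.084

Var(S) = n·Var(Z_i) = 1421·108 = 153468.
Chebyshev: P(|S − 1421·3| ≥ 1348) ≤ Var(S)/1348² = 153468/1817104 = 0.0845.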